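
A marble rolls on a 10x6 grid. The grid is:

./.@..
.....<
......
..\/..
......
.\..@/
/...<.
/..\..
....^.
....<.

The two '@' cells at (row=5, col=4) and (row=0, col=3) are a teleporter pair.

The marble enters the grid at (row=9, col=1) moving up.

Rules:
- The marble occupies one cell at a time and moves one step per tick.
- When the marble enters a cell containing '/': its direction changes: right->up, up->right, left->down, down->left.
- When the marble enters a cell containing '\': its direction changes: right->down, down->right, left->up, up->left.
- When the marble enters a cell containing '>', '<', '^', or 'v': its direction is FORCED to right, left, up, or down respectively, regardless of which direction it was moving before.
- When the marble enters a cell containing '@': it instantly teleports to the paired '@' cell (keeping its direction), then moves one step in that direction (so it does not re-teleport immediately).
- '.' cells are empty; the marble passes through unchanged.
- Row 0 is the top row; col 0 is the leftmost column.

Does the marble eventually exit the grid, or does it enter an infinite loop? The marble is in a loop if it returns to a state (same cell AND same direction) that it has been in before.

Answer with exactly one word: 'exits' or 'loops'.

Answer: exits

Derivation:
Step 1: enter (9,1), '.' pass, move up to (8,1)
Step 2: enter (8,1), '.' pass, move up to (7,1)
Step 3: enter (7,1), '.' pass, move up to (6,1)
Step 4: enter (6,1), '.' pass, move up to (5,1)
Step 5: enter (5,1), '\' deflects up->left, move left to (5,0)
Step 6: enter (5,0), '.' pass, move left to (5,-1)
Step 7: at (5,-1) — EXIT via left edge, pos 5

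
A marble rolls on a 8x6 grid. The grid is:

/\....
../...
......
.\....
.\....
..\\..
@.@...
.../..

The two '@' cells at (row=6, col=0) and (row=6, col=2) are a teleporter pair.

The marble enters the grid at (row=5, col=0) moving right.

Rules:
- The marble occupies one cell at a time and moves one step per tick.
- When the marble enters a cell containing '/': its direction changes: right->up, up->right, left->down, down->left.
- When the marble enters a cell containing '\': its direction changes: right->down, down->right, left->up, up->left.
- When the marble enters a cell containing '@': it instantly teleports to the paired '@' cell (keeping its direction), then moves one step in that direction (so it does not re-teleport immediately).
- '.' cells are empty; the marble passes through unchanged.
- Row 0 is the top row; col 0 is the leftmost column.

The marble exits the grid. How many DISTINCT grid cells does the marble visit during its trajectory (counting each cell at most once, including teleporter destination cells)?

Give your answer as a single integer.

Step 1: enter (5,0), '.' pass, move right to (5,1)
Step 2: enter (5,1), '.' pass, move right to (5,2)
Step 3: enter (5,2), '\' deflects right->down, move down to (6,2)
Step 4: enter (6,2), '@' teleport (6,2)->(6,0), also enter (6,0), move down to (7,0)
Step 5: enter (7,0), '.' pass, move down to (8,0)
Step 6: at (8,0) — EXIT via bottom edge, pos 0
Distinct cells visited: 6 (path length 6)

Answer: 6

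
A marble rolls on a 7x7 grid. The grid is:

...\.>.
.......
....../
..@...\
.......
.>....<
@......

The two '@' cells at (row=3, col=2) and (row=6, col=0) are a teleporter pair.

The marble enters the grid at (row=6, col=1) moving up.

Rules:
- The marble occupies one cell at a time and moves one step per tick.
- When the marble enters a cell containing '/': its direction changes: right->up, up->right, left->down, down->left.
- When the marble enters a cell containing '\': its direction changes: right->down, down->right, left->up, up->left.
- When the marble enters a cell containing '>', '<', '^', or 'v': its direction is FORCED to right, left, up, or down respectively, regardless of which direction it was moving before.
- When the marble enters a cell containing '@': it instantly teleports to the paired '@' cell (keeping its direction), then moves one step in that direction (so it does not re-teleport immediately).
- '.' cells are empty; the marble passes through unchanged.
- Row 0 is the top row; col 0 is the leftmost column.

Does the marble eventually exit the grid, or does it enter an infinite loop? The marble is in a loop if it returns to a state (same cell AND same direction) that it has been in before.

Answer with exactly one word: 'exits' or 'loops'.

Answer: loops

Derivation:
Step 1: enter (6,1), '.' pass, move up to (5,1)
Step 2: enter (5,1), '>' forces up->right, move right to (5,2)
Step 3: enter (5,2), '.' pass, move right to (5,3)
Step 4: enter (5,3), '.' pass, move right to (5,4)
Step 5: enter (5,4), '.' pass, move right to (5,5)
Step 6: enter (5,5), '.' pass, move right to (5,6)
Step 7: enter (5,6), '<' forces right->left, move left to (5,5)
Step 8: enter (5,5), '.' pass, move left to (5,4)
Step 9: enter (5,4), '.' pass, move left to (5,3)
Step 10: enter (5,3), '.' pass, move left to (5,2)
Step 11: enter (5,2), '.' pass, move left to (5,1)
Step 12: enter (5,1), '>' forces left->right, move right to (5,2)
Step 13: at (5,2) dir=right — LOOP DETECTED (seen before)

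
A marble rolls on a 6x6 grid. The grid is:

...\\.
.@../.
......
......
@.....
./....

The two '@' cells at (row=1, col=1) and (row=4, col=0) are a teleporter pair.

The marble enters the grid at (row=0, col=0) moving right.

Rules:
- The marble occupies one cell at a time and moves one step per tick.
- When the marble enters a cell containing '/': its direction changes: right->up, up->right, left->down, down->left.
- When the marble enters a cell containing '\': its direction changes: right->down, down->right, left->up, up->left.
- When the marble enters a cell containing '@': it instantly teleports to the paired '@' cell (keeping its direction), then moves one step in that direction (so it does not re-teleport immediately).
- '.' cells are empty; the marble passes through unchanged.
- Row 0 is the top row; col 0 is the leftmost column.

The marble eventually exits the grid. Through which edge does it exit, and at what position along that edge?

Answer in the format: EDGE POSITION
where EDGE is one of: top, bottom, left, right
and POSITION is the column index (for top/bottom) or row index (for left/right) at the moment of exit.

Answer: bottom 3

Derivation:
Step 1: enter (0,0), '.' pass, move right to (0,1)
Step 2: enter (0,1), '.' pass, move right to (0,2)
Step 3: enter (0,2), '.' pass, move right to (0,3)
Step 4: enter (0,3), '\' deflects right->down, move down to (1,3)
Step 5: enter (1,3), '.' pass, move down to (2,3)
Step 6: enter (2,3), '.' pass, move down to (3,3)
Step 7: enter (3,3), '.' pass, move down to (4,3)
Step 8: enter (4,3), '.' pass, move down to (5,3)
Step 9: enter (5,3), '.' pass, move down to (6,3)
Step 10: at (6,3) — EXIT via bottom edge, pos 3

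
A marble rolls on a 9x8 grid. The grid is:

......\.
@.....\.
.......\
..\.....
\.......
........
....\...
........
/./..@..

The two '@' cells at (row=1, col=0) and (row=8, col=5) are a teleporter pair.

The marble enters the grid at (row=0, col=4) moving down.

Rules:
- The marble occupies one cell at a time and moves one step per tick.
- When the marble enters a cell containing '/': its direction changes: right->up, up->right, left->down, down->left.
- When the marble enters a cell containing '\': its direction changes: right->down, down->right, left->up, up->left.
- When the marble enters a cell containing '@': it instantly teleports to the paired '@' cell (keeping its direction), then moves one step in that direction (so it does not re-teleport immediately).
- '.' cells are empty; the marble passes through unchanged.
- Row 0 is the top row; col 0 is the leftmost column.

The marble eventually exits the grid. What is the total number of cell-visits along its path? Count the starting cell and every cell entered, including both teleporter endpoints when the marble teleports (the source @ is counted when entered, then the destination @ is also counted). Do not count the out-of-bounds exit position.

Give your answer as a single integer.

Answer: 10

Derivation:
Step 1: enter (0,4), '.' pass, move down to (1,4)
Step 2: enter (1,4), '.' pass, move down to (2,4)
Step 3: enter (2,4), '.' pass, move down to (3,4)
Step 4: enter (3,4), '.' pass, move down to (4,4)
Step 5: enter (4,4), '.' pass, move down to (5,4)
Step 6: enter (5,4), '.' pass, move down to (6,4)
Step 7: enter (6,4), '\' deflects down->right, move right to (6,5)
Step 8: enter (6,5), '.' pass, move right to (6,6)
Step 9: enter (6,6), '.' pass, move right to (6,7)
Step 10: enter (6,7), '.' pass, move right to (6,8)
Step 11: at (6,8) — EXIT via right edge, pos 6
Path length (cell visits): 10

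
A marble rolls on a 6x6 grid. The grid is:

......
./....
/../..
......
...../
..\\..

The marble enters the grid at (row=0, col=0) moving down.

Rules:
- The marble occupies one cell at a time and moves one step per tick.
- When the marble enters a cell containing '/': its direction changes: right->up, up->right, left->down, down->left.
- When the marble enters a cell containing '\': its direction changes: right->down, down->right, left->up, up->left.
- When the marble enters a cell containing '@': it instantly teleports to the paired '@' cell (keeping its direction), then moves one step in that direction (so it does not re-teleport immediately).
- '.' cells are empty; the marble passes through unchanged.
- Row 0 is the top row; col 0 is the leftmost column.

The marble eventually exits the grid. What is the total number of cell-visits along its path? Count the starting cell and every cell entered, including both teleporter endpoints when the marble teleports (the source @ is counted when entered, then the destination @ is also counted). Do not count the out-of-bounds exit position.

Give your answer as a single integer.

Answer: 3

Derivation:
Step 1: enter (0,0), '.' pass, move down to (1,0)
Step 2: enter (1,0), '.' pass, move down to (2,0)
Step 3: enter (2,0), '/' deflects down->left, move left to (2,-1)
Step 4: at (2,-1) — EXIT via left edge, pos 2
Path length (cell visits): 3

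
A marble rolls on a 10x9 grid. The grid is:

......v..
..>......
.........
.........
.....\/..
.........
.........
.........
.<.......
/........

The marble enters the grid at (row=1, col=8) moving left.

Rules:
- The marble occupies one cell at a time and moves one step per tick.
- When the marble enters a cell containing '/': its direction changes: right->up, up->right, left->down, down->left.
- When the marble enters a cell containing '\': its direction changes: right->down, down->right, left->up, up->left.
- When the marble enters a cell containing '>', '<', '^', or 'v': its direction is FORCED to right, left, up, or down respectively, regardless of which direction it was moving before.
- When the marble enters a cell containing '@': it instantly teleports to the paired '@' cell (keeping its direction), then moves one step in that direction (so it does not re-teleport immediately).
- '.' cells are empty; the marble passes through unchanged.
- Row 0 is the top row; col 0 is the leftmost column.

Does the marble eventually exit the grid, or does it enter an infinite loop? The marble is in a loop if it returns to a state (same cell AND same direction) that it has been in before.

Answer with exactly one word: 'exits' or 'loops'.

Answer: exits

Derivation:
Step 1: enter (1,8), '.' pass, move left to (1,7)
Step 2: enter (1,7), '.' pass, move left to (1,6)
Step 3: enter (1,6), '.' pass, move left to (1,5)
Step 4: enter (1,5), '.' pass, move left to (1,4)
Step 5: enter (1,4), '.' pass, move left to (1,3)
Step 6: enter (1,3), '.' pass, move left to (1,2)
Step 7: enter (1,2), '>' forces left->right, move right to (1,3)
Step 8: enter (1,3), '.' pass, move right to (1,4)
Step 9: enter (1,4), '.' pass, move right to (1,5)
Step 10: enter (1,5), '.' pass, move right to (1,6)
Step 11: enter (1,6), '.' pass, move right to (1,7)
Step 12: enter (1,7), '.' pass, move right to (1,8)
Step 13: enter (1,8), '.' pass, move right to (1,9)
Step 14: at (1,9) — EXIT via right edge, pos 1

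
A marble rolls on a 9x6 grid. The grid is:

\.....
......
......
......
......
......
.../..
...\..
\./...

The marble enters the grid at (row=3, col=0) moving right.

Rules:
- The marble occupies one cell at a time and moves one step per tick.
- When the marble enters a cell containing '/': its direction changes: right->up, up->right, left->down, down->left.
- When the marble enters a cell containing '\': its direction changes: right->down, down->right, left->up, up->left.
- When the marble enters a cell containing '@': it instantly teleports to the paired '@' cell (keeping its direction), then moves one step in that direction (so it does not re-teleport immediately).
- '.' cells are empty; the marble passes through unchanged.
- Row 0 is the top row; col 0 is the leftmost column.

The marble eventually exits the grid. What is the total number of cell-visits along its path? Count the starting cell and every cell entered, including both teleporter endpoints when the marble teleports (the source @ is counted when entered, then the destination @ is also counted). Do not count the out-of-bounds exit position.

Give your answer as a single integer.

Step 1: enter (3,0), '.' pass, move right to (3,1)
Step 2: enter (3,1), '.' pass, move right to (3,2)
Step 3: enter (3,2), '.' pass, move right to (3,3)
Step 4: enter (3,3), '.' pass, move right to (3,4)
Step 5: enter (3,4), '.' pass, move right to (3,5)
Step 6: enter (3,5), '.' pass, move right to (3,6)
Step 7: at (3,6) — EXIT via right edge, pos 3
Path length (cell visits): 6

Answer: 6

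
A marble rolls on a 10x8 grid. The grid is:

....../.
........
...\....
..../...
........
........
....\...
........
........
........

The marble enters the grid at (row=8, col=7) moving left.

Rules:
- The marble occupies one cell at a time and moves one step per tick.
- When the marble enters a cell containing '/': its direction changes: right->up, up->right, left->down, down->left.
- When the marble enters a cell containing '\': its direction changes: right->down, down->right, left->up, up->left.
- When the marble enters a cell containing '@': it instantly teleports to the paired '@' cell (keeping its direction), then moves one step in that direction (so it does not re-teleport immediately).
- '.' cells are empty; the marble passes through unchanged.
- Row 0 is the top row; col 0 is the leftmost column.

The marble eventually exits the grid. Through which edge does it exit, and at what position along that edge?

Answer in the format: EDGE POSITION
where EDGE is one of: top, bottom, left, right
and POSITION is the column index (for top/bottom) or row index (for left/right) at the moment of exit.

Answer: left 8

Derivation:
Step 1: enter (8,7), '.' pass, move left to (8,6)
Step 2: enter (8,6), '.' pass, move left to (8,5)
Step 3: enter (8,5), '.' pass, move left to (8,4)
Step 4: enter (8,4), '.' pass, move left to (8,3)
Step 5: enter (8,3), '.' pass, move left to (8,2)
Step 6: enter (8,2), '.' pass, move left to (8,1)
Step 7: enter (8,1), '.' pass, move left to (8,0)
Step 8: enter (8,0), '.' pass, move left to (8,-1)
Step 9: at (8,-1) — EXIT via left edge, pos 8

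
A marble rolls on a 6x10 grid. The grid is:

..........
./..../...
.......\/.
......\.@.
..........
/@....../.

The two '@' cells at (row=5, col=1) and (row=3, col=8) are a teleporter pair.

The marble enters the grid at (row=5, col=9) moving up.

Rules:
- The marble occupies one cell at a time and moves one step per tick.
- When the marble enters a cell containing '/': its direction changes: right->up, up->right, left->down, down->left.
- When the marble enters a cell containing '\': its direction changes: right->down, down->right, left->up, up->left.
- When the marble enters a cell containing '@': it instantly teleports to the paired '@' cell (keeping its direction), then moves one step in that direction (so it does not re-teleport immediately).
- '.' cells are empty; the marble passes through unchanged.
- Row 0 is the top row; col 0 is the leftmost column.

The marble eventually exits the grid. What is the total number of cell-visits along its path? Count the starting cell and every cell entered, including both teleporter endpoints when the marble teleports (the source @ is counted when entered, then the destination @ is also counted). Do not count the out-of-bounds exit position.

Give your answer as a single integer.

Answer: 6

Derivation:
Step 1: enter (5,9), '.' pass, move up to (4,9)
Step 2: enter (4,9), '.' pass, move up to (3,9)
Step 3: enter (3,9), '.' pass, move up to (2,9)
Step 4: enter (2,9), '.' pass, move up to (1,9)
Step 5: enter (1,9), '.' pass, move up to (0,9)
Step 6: enter (0,9), '.' pass, move up to (-1,9)
Step 7: at (-1,9) — EXIT via top edge, pos 9
Path length (cell visits): 6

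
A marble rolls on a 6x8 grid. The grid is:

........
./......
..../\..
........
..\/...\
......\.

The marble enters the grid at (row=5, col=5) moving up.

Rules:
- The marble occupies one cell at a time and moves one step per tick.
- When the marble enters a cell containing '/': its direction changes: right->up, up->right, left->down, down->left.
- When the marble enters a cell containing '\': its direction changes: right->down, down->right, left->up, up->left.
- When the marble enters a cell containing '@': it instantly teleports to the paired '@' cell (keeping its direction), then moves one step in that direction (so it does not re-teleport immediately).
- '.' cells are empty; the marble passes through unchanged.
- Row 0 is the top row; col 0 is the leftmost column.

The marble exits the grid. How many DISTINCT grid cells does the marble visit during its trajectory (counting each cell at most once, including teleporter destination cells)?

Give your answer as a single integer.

Step 1: enter (5,5), '.' pass, move up to (4,5)
Step 2: enter (4,5), '.' pass, move up to (3,5)
Step 3: enter (3,5), '.' pass, move up to (2,5)
Step 4: enter (2,5), '\' deflects up->left, move left to (2,4)
Step 5: enter (2,4), '/' deflects left->down, move down to (3,4)
Step 6: enter (3,4), '.' pass, move down to (4,4)
Step 7: enter (4,4), '.' pass, move down to (5,4)
Step 8: enter (5,4), '.' pass, move down to (6,4)
Step 9: at (6,4) — EXIT via bottom edge, pos 4
Distinct cells visited: 8 (path length 8)

Answer: 8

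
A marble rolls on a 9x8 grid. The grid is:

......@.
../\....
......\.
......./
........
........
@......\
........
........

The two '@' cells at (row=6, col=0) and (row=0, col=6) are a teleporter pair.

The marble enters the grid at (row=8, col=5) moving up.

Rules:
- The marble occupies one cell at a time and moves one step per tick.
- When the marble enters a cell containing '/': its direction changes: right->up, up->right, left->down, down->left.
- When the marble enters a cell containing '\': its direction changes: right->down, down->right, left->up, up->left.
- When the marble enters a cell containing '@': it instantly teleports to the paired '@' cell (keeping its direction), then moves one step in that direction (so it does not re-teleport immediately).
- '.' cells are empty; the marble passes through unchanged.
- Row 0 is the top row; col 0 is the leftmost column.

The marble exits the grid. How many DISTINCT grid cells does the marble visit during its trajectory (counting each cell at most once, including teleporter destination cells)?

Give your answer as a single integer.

Answer: 9

Derivation:
Step 1: enter (8,5), '.' pass, move up to (7,5)
Step 2: enter (7,5), '.' pass, move up to (6,5)
Step 3: enter (6,5), '.' pass, move up to (5,5)
Step 4: enter (5,5), '.' pass, move up to (4,5)
Step 5: enter (4,5), '.' pass, move up to (3,5)
Step 6: enter (3,5), '.' pass, move up to (2,5)
Step 7: enter (2,5), '.' pass, move up to (1,5)
Step 8: enter (1,5), '.' pass, move up to (0,5)
Step 9: enter (0,5), '.' pass, move up to (-1,5)
Step 10: at (-1,5) — EXIT via top edge, pos 5
Distinct cells visited: 9 (path length 9)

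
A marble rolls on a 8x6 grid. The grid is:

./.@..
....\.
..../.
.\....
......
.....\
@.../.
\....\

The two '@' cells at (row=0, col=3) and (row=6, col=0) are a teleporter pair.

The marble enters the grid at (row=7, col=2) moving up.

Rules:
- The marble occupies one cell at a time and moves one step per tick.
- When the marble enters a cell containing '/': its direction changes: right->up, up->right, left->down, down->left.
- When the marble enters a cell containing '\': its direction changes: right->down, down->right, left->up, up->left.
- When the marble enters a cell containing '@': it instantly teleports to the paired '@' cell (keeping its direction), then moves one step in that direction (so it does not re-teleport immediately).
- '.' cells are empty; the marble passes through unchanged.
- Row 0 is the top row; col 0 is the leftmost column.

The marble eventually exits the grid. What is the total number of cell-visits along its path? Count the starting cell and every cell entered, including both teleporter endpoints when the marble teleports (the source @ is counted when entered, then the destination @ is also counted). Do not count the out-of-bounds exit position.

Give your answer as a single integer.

Step 1: enter (7,2), '.' pass, move up to (6,2)
Step 2: enter (6,2), '.' pass, move up to (5,2)
Step 3: enter (5,2), '.' pass, move up to (4,2)
Step 4: enter (4,2), '.' pass, move up to (3,2)
Step 5: enter (3,2), '.' pass, move up to (2,2)
Step 6: enter (2,2), '.' pass, move up to (1,2)
Step 7: enter (1,2), '.' pass, move up to (0,2)
Step 8: enter (0,2), '.' pass, move up to (-1,2)
Step 9: at (-1,2) — EXIT via top edge, pos 2
Path length (cell visits): 8

Answer: 8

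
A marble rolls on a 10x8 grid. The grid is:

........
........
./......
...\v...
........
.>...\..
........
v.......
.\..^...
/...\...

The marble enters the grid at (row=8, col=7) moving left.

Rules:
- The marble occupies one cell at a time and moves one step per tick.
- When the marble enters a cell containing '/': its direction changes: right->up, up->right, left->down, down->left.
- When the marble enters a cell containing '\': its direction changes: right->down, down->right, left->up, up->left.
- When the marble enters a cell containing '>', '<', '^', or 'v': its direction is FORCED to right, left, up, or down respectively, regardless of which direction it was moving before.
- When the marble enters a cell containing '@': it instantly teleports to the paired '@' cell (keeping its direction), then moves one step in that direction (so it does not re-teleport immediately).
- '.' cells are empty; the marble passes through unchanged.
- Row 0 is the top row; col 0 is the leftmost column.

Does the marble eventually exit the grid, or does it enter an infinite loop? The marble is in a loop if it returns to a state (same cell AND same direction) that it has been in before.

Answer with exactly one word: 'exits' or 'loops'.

Step 1: enter (8,7), '.' pass, move left to (8,6)
Step 2: enter (8,6), '.' pass, move left to (8,5)
Step 3: enter (8,5), '.' pass, move left to (8,4)
Step 4: enter (8,4), '^' forces left->up, move up to (7,4)
Step 5: enter (7,4), '.' pass, move up to (6,4)
Step 6: enter (6,4), '.' pass, move up to (5,4)
Step 7: enter (5,4), '.' pass, move up to (4,4)
Step 8: enter (4,4), '.' pass, move up to (3,4)
Step 9: enter (3,4), 'v' forces up->down, move down to (4,4)
Step 10: enter (4,4), '.' pass, move down to (5,4)
Step 11: enter (5,4), '.' pass, move down to (6,4)
Step 12: enter (6,4), '.' pass, move down to (7,4)
Step 13: enter (7,4), '.' pass, move down to (8,4)
Step 14: enter (8,4), '^' forces down->up, move up to (7,4)
Step 15: at (7,4) dir=up — LOOP DETECTED (seen before)

Answer: loops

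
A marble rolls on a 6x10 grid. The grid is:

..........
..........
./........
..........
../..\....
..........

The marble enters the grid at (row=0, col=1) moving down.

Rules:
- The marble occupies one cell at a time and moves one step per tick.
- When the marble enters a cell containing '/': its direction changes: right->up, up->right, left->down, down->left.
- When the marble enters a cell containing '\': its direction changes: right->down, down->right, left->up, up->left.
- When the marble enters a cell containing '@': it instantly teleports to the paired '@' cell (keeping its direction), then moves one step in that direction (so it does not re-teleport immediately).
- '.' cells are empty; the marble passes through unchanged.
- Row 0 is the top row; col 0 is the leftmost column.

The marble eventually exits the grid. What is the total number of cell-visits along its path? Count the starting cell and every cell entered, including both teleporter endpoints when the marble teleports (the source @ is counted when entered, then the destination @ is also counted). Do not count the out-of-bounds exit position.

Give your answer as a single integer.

Answer: 4

Derivation:
Step 1: enter (0,1), '.' pass, move down to (1,1)
Step 2: enter (1,1), '.' pass, move down to (2,1)
Step 3: enter (2,1), '/' deflects down->left, move left to (2,0)
Step 4: enter (2,0), '.' pass, move left to (2,-1)
Step 5: at (2,-1) — EXIT via left edge, pos 2
Path length (cell visits): 4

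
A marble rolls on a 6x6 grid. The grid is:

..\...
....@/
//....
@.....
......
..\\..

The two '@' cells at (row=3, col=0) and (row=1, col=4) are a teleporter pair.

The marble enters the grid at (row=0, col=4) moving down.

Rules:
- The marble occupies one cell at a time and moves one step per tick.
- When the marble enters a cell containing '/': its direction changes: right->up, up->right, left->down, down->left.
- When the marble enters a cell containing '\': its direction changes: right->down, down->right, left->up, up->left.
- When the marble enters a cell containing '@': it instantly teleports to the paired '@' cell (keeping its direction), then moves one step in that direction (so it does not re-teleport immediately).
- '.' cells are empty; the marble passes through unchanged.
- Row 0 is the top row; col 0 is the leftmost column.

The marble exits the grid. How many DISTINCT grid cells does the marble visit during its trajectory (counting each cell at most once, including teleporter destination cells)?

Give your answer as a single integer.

Step 1: enter (0,4), '.' pass, move down to (1,4)
Step 2: enter (1,4), '@' teleport (1,4)->(3,0), also enter (3,0), move down to (4,0)
Step 3: enter (4,0), '.' pass, move down to (5,0)
Step 4: enter (5,0), '.' pass, move down to (6,0)
Step 5: at (6,0) — EXIT via bottom edge, pos 0
Distinct cells visited: 5 (path length 5)

Answer: 5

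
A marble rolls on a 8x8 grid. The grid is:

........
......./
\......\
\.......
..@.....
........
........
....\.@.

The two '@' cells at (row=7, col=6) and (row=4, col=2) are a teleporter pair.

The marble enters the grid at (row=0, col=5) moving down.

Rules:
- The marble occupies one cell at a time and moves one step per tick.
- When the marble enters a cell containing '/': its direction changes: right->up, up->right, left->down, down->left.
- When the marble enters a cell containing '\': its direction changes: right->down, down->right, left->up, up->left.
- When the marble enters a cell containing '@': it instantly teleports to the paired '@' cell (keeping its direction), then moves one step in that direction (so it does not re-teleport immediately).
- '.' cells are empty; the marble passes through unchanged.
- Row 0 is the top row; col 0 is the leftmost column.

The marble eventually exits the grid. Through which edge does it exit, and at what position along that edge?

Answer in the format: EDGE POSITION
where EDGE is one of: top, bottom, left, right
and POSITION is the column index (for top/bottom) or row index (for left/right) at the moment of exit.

Step 1: enter (0,5), '.' pass, move down to (1,5)
Step 2: enter (1,5), '.' pass, move down to (2,5)
Step 3: enter (2,5), '.' pass, move down to (3,5)
Step 4: enter (3,5), '.' pass, move down to (4,5)
Step 5: enter (4,5), '.' pass, move down to (5,5)
Step 6: enter (5,5), '.' pass, move down to (6,5)
Step 7: enter (6,5), '.' pass, move down to (7,5)
Step 8: enter (7,5), '.' pass, move down to (8,5)
Step 9: at (8,5) — EXIT via bottom edge, pos 5

Answer: bottom 5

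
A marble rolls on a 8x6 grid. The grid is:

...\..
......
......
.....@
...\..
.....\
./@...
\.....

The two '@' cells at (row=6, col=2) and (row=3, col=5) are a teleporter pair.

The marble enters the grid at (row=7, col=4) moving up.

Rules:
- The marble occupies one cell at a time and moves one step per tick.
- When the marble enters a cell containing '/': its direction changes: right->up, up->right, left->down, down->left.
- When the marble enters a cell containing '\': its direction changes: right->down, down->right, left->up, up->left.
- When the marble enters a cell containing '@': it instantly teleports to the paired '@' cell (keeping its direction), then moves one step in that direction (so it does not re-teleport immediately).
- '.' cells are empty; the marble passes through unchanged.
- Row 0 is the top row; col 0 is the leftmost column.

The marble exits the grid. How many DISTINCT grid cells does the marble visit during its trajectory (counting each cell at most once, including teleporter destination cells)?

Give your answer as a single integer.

Step 1: enter (7,4), '.' pass, move up to (6,4)
Step 2: enter (6,4), '.' pass, move up to (5,4)
Step 3: enter (5,4), '.' pass, move up to (4,4)
Step 4: enter (4,4), '.' pass, move up to (3,4)
Step 5: enter (3,4), '.' pass, move up to (2,4)
Step 6: enter (2,4), '.' pass, move up to (1,4)
Step 7: enter (1,4), '.' pass, move up to (0,4)
Step 8: enter (0,4), '.' pass, move up to (-1,4)
Step 9: at (-1,4) — EXIT via top edge, pos 4
Distinct cells visited: 8 (path length 8)

Answer: 8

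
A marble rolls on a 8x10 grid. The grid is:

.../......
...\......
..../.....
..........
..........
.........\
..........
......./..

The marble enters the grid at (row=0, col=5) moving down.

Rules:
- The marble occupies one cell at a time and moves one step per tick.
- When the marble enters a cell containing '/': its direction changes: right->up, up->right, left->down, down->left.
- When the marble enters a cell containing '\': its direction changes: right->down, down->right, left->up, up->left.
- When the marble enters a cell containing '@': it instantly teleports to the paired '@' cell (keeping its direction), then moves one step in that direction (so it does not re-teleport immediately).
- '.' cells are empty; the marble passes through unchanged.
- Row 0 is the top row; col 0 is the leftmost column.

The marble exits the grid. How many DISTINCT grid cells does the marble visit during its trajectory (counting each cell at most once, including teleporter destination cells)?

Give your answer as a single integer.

Step 1: enter (0,5), '.' pass, move down to (1,5)
Step 2: enter (1,5), '.' pass, move down to (2,5)
Step 3: enter (2,5), '.' pass, move down to (3,5)
Step 4: enter (3,5), '.' pass, move down to (4,5)
Step 5: enter (4,5), '.' pass, move down to (5,5)
Step 6: enter (5,5), '.' pass, move down to (6,5)
Step 7: enter (6,5), '.' pass, move down to (7,5)
Step 8: enter (7,5), '.' pass, move down to (8,5)
Step 9: at (8,5) — EXIT via bottom edge, pos 5
Distinct cells visited: 8 (path length 8)

Answer: 8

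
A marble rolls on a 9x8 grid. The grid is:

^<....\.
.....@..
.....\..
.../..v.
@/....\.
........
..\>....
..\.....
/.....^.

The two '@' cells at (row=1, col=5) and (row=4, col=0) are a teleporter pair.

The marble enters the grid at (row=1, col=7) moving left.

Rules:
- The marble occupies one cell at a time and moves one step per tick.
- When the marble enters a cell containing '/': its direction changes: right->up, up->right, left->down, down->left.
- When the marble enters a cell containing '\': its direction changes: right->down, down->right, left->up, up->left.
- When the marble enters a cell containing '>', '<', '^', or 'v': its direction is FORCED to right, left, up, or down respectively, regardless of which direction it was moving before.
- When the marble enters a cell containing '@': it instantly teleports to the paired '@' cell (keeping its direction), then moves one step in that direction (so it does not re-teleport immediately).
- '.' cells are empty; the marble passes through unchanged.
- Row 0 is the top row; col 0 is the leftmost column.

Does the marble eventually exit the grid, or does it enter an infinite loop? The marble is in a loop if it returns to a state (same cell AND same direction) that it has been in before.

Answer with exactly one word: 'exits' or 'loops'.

Answer: exits

Derivation:
Step 1: enter (1,7), '.' pass, move left to (1,6)
Step 2: enter (1,6), '.' pass, move left to (1,5)
Step 3: enter (1,5), '@' teleport (1,5)->(4,0), also enter (4,0), move left to (4,-1)
Step 4: at (4,-1) — EXIT via left edge, pos 4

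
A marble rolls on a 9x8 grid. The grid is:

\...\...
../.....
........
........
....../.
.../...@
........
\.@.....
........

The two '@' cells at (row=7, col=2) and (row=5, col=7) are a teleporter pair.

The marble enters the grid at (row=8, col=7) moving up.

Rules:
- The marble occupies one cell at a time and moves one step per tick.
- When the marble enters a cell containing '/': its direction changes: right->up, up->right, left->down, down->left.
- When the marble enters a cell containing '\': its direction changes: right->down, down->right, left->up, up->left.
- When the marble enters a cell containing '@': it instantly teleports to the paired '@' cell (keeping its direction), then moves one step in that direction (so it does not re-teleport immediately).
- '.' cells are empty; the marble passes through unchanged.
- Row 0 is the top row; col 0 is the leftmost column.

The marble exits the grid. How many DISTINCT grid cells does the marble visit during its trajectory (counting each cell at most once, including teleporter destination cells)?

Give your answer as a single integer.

Step 1: enter (8,7), '.' pass, move up to (7,7)
Step 2: enter (7,7), '.' pass, move up to (6,7)
Step 3: enter (6,7), '.' pass, move up to (5,7)
Step 4: enter (5,7), '@' teleport (5,7)->(7,2), also enter (7,2), move up to (6,2)
Step 5: enter (6,2), '.' pass, move up to (5,2)
Step 6: enter (5,2), '.' pass, move up to (4,2)
Step 7: enter (4,2), '.' pass, move up to (3,2)
Step 8: enter (3,2), '.' pass, move up to (2,2)
Step 9: enter (2,2), '.' pass, move up to (1,2)
Step 10: enter (1,2), '/' deflects up->right, move right to (1,3)
Step 11: enter (1,3), '.' pass, move right to (1,4)
Step 12: enter (1,4), '.' pass, move right to (1,5)
Step 13: enter (1,5), '.' pass, move right to (1,6)
Step 14: enter (1,6), '.' pass, move right to (1,7)
Step 15: enter (1,7), '.' pass, move right to (1,8)
Step 16: at (1,8) — EXIT via right edge, pos 1
Distinct cells visited: 16 (path length 16)

Answer: 16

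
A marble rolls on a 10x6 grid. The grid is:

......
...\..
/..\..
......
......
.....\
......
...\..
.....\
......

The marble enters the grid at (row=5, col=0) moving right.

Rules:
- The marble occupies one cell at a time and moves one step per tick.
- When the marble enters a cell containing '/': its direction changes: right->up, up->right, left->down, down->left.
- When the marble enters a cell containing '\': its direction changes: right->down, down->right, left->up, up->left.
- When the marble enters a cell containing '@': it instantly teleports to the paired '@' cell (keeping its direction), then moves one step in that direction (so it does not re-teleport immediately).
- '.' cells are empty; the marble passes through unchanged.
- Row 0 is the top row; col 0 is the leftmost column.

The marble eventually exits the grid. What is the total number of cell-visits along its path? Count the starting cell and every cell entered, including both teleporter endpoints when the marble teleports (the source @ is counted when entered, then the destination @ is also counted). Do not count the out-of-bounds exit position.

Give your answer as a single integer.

Answer: 9

Derivation:
Step 1: enter (5,0), '.' pass, move right to (5,1)
Step 2: enter (5,1), '.' pass, move right to (5,2)
Step 3: enter (5,2), '.' pass, move right to (5,3)
Step 4: enter (5,3), '.' pass, move right to (5,4)
Step 5: enter (5,4), '.' pass, move right to (5,5)
Step 6: enter (5,5), '\' deflects right->down, move down to (6,5)
Step 7: enter (6,5), '.' pass, move down to (7,5)
Step 8: enter (7,5), '.' pass, move down to (8,5)
Step 9: enter (8,5), '\' deflects down->right, move right to (8,6)
Step 10: at (8,6) — EXIT via right edge, pos 8
Path length (cell visits): 9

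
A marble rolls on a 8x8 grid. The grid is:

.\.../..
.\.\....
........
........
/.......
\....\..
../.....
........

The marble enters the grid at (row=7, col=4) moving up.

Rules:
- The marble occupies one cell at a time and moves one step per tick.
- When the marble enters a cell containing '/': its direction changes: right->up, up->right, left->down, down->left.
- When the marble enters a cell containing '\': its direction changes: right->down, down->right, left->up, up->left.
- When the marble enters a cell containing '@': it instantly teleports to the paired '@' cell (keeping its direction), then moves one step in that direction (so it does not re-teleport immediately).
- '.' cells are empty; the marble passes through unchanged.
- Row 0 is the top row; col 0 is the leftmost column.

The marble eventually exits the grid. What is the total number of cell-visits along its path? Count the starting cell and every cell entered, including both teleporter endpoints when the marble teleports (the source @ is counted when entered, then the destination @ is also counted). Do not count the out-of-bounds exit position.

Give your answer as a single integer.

Answer: 8

Derivation:
Step 1: enter (7,4), '.' pass, move up to (6,4)
Step 2: enter (6,4), '.' pass, move up to (5,4)
Step 3: enter (5,4), '.' pass, move up to (4,4)
Step 4: enter (4,4), '.' pass, move up to (3,4)
Step 5: enter (3,4), '.' pass, move up to (2,4)
Step 6: enter (2,4), '.' pass, move up to (1,4)
Step 7: enter (1,4), '.' pass, move up to (0,4)
Step 8: enter (0,4), '.' pass, move up to (-1,4)
Step 9: at (-1,4) — EXIT via top edge, pos 4
Path length (cell visits): 8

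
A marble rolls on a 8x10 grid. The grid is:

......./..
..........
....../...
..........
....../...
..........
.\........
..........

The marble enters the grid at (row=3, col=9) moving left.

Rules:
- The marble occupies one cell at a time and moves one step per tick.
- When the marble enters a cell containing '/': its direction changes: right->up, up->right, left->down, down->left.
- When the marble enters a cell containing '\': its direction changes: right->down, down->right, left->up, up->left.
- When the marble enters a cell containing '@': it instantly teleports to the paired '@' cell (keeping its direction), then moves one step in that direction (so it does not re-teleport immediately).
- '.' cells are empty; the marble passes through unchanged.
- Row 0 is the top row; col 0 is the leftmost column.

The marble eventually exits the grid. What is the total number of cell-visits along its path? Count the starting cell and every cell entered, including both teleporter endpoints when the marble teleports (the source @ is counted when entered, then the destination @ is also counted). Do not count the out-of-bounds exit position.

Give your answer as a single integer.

Step 1: enter (3,9), '.' pass, move left to (3,8)
Step 2: enter (3,8), '.' pass, move left to (3,7)
Step 3: enter (3,7), '.' pass, move left to (3,6)
Step 4: enter (3,6), '.' pass, move left to (3,5)
Step 5: enter (3,5), '.' pass, move left to (3,4)
Step 6: enter (3,4), '.' pass, move left to (3,3)
Step 7: enter (3,3), '.' pass, move left to (3,2)
Step 8: enter (3,2), '.' pass, move left to (3,1)
Step 9: enter (3,1), '.' pass, move left to (3,0)
Step 10: enter (3,0), '.' pass, move left to (3,-1)
Step 11: at (3,-1) — EXIT via left edge, pos 3
Path length (cell visits): 10

Answer: 10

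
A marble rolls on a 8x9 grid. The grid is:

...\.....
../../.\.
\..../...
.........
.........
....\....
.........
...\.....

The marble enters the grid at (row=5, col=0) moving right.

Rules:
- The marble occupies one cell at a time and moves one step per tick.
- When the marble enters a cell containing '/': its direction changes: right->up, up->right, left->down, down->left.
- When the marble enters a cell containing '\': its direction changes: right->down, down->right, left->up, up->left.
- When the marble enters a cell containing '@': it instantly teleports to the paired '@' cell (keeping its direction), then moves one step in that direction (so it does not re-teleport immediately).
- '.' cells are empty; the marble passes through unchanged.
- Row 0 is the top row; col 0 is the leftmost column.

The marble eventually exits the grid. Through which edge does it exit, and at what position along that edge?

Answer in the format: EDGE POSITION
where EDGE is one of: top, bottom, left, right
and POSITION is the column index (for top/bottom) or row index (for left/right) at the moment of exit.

Answer: bottom 4

Derivation:
Step 1: enter (5,0), '.' pass, move right to (5,1)
Step 2: enter (5,1), '.' pass, move right to (5,2)
Step 3: enter (5,2), '.' pass, move right to (5,3)
Step 4: enter (5,3), '.' pass, move right to (5,4)
Step 5: enter (5,4), '\' deflects right->down, move down to (6,4)
Step 6: enter (6,4), '.' pass, move down to (7,4)
Step 7: enter (7,4), '.' pass, move down to (8,4)
Step 8: at (8,4) — EXIT via bottom edge, pos 4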